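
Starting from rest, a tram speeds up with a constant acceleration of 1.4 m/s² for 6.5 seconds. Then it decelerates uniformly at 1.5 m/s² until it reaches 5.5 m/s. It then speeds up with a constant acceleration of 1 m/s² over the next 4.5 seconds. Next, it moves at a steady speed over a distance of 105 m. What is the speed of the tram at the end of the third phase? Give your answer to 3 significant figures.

Phase 1 (accelerating): v₀ = 0 m/s, a = 1.4 m/s².
v = v₀ + at = 0 + (1.4)(6.5) = 9.10 m/s
Δx = v₀t + ½at² = 0·6.5 + 0.5·1.4·6.5² = 29.6 m

Phase 2 (decelerating): v₀ = 9.10 m/s, a = -1.5 m/s².
v = v₀ + at → t = (5.5 − 9.10) / -1.5 = 2.40 s
v² = v₀² + 2aΔx → Δx = (5.5² − 9.10²)/(2·-1.5) = 17.5 m

Phase 3 (accelerating): v₀ = 5.50 m/s, a = 1 m/s².
v = v₀ + at = 5.50 + (1)(4.5) = 10.0 m/s
Δx = v₀t + ½at² = 5.50·4.5 + 0.5·1·4.5² = 34.9 m
Speed at end of phase 3 = 10.0 m/s

10.0 m/s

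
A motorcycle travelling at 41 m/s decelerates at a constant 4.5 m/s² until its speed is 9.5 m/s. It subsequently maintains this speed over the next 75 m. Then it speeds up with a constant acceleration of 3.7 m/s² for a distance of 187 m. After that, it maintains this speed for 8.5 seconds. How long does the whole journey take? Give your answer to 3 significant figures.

31.2 s

Phase 1 (decelerating): v₀ = 41.0 m/s, a = -4.5 m/s².
v = v₀ + at → t = (9.5 − 41.0) / -4.5 = 7.00 s
v² = v₀² + 2aΔx → Δx = (9.5² − 41.0²)/(2·-4.5) = 177 m

Phase 2 (constant speed): v₀ = 9.50 m/s, a = 0 m/s².
Constant speed: t = d/v = 75/9.50 = 7.89 s

Phase 3 (accelerating): v₀ = 9.50 m/s, a = 3.7 m/s².
v² = v₀² + 2aΔx = 9.50² + 2·3.7·187 = 1470 → v = 38.4 m/s
t = (v − v₀)/a = (38.4 − 9.50)/3.7 = 7.81 s

Phase 4 (constant speed): v₀ = 38.4 m/s, a = 0 m/s².
v = v₀ + at = 38.4 + (0)(8.5) = 38.4 m/s
Δx = v₀t + ½at² = 38.4·8.5 + 0.5·0·8.5² = 326 m
Total time = 7.00 + 7.89 + 7.81 + 8.50 = 31.2 s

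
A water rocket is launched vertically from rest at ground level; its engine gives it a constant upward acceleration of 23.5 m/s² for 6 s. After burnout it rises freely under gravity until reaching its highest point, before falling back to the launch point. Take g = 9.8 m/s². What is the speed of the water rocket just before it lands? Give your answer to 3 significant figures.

168 m/s

Phase 1 (powered ascent): v₀ = 0 m/s, a = 23.5 m/s².
v = v₀ + at = 0 + (23.5)(6) = 141 m/s
Δx = v₀t + ½at² = 0·6 + 0.5·23.5·6² = 423 m

Phase 2 (coasting upward): v₀ = 141 m/s, a = -9.8 m/s².
v = v₀ + at → t = (0 − 141) / -9.8 = 14.4 s
v² = v₀² + 2aΔx → Δx = (0² − 141²)/(2·-9.8) = 1010 m

Phase 3 (free fall): v₀ = 0 m/s, a = -9.8 m/s².
Falls 1440 m from rest: t = √(2·1440/9.8) = 17.1 s; v = g·t = 168 m/s.
Impact speed = 168 m/s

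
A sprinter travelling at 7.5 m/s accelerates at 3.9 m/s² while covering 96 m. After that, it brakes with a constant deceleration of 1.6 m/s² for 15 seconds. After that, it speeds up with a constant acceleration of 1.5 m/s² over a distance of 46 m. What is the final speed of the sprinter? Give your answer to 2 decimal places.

12.54 m/s

Phase 1 (accelerating): v₀ = 7.50 m/s, a = 3.9 m/s².
v² = v₀² + 2aΔx = 7.50² + 2·3.9·96 = 805 → v = 28.4 m/s
t = (v − v₀)/a = (28.4 − 7.50)/3.9 = 5.35 s

Phase 2 (decelerating): v₀ = 28.4 m/s, a = -1.6 m/s².
v = v₀ + at = 28.4 + (-1.6)(15) = 4.37 m/s
Δx = v₀t + ½at² = 28.4·15 + 0.5·-1.6·15² = 246 m

Phase 3 (accelerating): v₀ = 4.37 m/s, a = 1.5 m/s².
v² = v₀² + 2aΔx = 4.37² + 2·1.5·46 = 157 → v = 12.5 m/s
t = (v − v₀)/a = (12.5 − 4.37)/1.5 = 5.44 s
Final speed = 12.5 m/s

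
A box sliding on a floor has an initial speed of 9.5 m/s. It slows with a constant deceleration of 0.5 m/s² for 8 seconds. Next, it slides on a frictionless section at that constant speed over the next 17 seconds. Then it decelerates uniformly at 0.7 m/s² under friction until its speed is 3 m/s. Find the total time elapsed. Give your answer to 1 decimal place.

28.6 s

Phase 1 (decelerating): v₀ = 9.50 m/s, a = -0.5 m/s².
v = v₀ + at = 9.50 + (-0.5)(8) = 5.50 m/s
Δx = v₀t + ½at² = 9.50·8 + 0.5·-0.5·8² = 60.0 m

Phase 2 (constant speed): v₀ = 5.50 m/s, a = 0 m/s².
v = v₀ + at = 5.50 + (0)(17) = 5.50 m/s
Δx = v₀t + ½at² = 5.50·17 + 0.5·0·17² = 93.5 m

Phase 3 (decelerating): v₀ = 5.50 m/s, a = -0.7 m/s².
v = v₀ + at → t = (3 − 5.50) / -0.7 = 3.57 s
v² = v₀² + 2aΔx → Δx = (3² − 5.50²)/(2·-0.7) = 15.2 m
Total time = 8.00 + 17.0 + 3.57 = 28.6 s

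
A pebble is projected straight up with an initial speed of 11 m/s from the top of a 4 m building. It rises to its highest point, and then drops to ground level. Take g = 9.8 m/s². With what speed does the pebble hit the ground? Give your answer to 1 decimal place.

Phase 1 (rising): v₀ = 11.0 m/s, a = -9.8 m/s².
v = v₀ + at → t = (0 − 11.0) / -9.8 = 1.12 s
v² = v₀² + 2aΔx → Δx = (0² − 11.0²)/(2·-9.8) = 6.17 m

Phase 2 (falling): v₀ = 0 m/s, a = -9.8 m/s².
Falls 10.2 m from rest: t = √(2·10.2/9.8) = 1.44 s; v = g·t = 14.1 m/s.
Final speed = 14.1 m/s

14.1 m/s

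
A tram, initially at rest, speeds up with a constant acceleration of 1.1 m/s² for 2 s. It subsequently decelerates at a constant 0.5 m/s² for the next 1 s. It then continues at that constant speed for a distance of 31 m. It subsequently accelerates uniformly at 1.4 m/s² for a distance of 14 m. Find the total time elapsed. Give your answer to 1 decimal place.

Phase 1 (accelerating): v₀ = 0 m/s, a = 1.1 m/s².
v = v₀ + at = 0 + (1.1)(2) = 2.20 m/s
Δx = v₀t + ½at² = 0·2 + 0.5·1.1·2² = 2.20 m

Phase 2 (decelerating): v₀ = 2.20 m/s, a = -0.5 m/s².
v = v₀ + at = 2.20 + (-0.5)(1) = 1.70 m/s
Δx = v₀t + ½at² = 2.20·1 + 0.5·-0.5·1² = 1.95 m

Phase 3 (constant speed): v₀ = 1.70 m/s, a = 0 m/s².
Constant speed: t = d/v = 31/1.70 = 18.2 s

Phase 4 (accelerating): v₀ = 1.70 m/s, a = 1.4 m/s².
v² = v₀² + 2aΔx = 1.70² + 2·1.4·14 = 42.1 → v = 6.49 m/s
t = (v − v₀)/a = (6.49 − 1.70)/1.4 = 3.42 s
Total time = 2.00 + 1.00 + 18.2 + 3.42 = 24.7 s

24.7 s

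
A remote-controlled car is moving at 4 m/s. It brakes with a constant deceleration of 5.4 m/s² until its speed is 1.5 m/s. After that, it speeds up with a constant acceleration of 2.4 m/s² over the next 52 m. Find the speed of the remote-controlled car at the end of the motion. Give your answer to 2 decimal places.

15.87 m/s

Phase 1 (decelerating): v₀ = 4.00 m/s, a = -5.4 m/s².
v = v₀ + at → t = (1.5 − 4.00) / -5.4 = 0.463 s
v² = v₀² + 2aΔx → Δx = (1.5² − 4.00²)/(2·-5.4) = 1.27 m

Phase 2 (accelerating): v₀ = 1.50 m/s, a = 2.4 m/s².
v² = v₀² + 2aΔx = 1.50² + 2·2.4·52 = 252 → v = 15.9 m/s
t = (v − v₀)/a = (15.9 − 1.50)/2.4 = 5.99 s
Final speed = 15.9 m/s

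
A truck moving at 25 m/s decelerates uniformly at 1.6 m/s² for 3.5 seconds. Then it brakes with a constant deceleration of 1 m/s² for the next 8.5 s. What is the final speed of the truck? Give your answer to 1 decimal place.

Phase 1 (decelerating): v₀ = 25.0 m/s, a = -1.6 m/s².
v = v₀ + at = 25.0 + (-1.6)(3.5) = 19.4 m/s
Δx = v₀t + ½at² = 25.0·3.5 + 0.5·-1.6·3.5² = 77.7 m

Phase 2 (decelerating): v₀ = 19.4 m/s, a = -1 m/s².
v = v₀ + at = 19.4 + (-1)(8.5) = 10.9 m/s
Δx = v₀t + ½at² = 19.4·8.5 + 0.5·-1·8.5² = 129 m
Final speed = 10.9 m/s

10.9 m/s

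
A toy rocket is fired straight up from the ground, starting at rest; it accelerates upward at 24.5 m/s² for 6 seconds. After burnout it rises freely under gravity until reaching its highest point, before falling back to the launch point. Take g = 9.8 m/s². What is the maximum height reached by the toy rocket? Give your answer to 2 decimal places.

Phase 1 (powered ascent): v₀ = 0 m/s, a = 24.5 m/s².
v = v₀ + at = 0 + (24.5)(6) = 147 m/s
Δx = v₀t + ½at² = 0·6 + 0.5·24.5·6² = 441 m

Phase 2 (coasting upward): v₀ = 147 m/s, a = -9.8 m/s².
v = v₀ + at → t = (0 − 147) / -9.8 = 15.0 s
v² = v₀² + 2aΔx → Δx = (0² − 147²)/(2·-9.8) = 1100 m
Maximum height = 441 + 1100 = 1540 m

1543.50 m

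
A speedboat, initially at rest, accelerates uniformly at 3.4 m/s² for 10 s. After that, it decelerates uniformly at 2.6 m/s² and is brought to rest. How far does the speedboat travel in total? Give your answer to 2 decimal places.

392.31 m

Phase 1 (accelerating): v₀ = 0 m/s, a = 3.4 m/s².
v = v₀ + at = 0 + (3.4)(10) = 34.0 m/s
Δx = v₀t + ½at² = 0·10 + 0.5·3.4·10² = 170 m

Phase 2 (decelerating): v₀ = 34.0 m/s, a = -2.6 m/s².
v = v₀ + at → t = (0 − 34.0) / -2.6 = 13.1 s
v² = v₀² + 2aΔx → Δx = (0² − 34.0²)/(2·-2.6) = 222 m
Total distance = 170 + 222 = 392 m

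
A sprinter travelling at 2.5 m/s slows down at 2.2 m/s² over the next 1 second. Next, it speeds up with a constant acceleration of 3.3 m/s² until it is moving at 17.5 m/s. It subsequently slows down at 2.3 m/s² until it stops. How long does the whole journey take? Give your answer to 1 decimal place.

Phase 1 (decelerating): v₀ = 2.50 m/s, a = -2.2 m/s².
v = v₀ + at = 2.50 + (-2.2)(1) = 0.300 m/s
Δx = v₀t + ½at² = 2.50·1 + 0.5·-2.2·1² = 1.40 m

Phase 2 (accelerating): v₀ = 0.300 m/s, a = 3.3 m/s².
v = v₀ + at → t = (17.5 − 0.300) / 3.3 = 5.21 s
v² = v₀² + 2aΔx → Δx = (17.5² − 0.300²)/(2·3.3) = 46.4 m

Phase 3 (decelerating): v₀ = 17.5 m/s, a = -2.3 m/s².
v = v₀ + at → t = (0 − 17.5) / -2.3 = 7.61 s
v² = v₀² + 2aΔx → Δx = (0² − 17.5²)/(2·-2.3) = 66.6 m
Total time = 1.00 + 5.21 + 7.61 = 13.8 s

13.8 s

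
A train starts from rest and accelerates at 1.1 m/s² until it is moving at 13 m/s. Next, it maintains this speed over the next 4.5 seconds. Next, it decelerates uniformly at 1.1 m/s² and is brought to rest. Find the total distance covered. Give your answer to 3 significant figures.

212 m

Phase 1 (accelerating): v₀ = 0 m/s, a = 1.1 m/s².
v = v₀ + at → t = (13 − 0) / 1.1 = 11.8 s
v² = v₀² + 2aΔx → Δx = (13² − 0²)/(2·1.1) = 76.8 m

Phase 2 (constant speed): v₀ = 13.0 m/s, a = 0 m/s².
v = v₀ + at = 13.0 + (0)(4.5) = 13.0 m/s
Δx = v₀t + ½at² = 13.0·4.5 + 0.5·0·4.5² = 58.5 m

Phase 3 (decelerating): v₀ = 13.0 m/s, a = -1.1 m/s².
v = v₀ + at → t = (0 − 13.0) / -1.1 = 11.8 s
v² = v₀² + 2aΔx → Δx = (0² − 13.0²)/(2·-1.1) = 76.8 m
Total distance = 76.8 + 58.5 + 76.8 = 212 m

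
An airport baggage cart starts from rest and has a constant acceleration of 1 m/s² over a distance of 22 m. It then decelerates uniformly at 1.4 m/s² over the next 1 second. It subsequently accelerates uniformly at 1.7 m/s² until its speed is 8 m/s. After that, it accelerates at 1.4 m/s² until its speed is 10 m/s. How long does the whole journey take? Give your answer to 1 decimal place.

10.7 s

Phase 1 (accelerating): v₀ = 0 m/s, a = 1 m/s².
v² = v₀² + 2aΔx = 0² + 2·1·22 = 44.0 → v = 6.63 m/s
t = (v − v₀)/a = (6.63 − 0)/1 = 6.63 s

Phase 2 (decelerating): v₀ = 6.63 m/s, a = -1.4 m/s².
v = v₀ + at = 6.63 + (-1.4)(1) = 5.23 m/s
Δx = v₀t + ½at² = 6.63·1 + 0.5·-1.4·1² = 5.93 m

Phase 3 (accelerating): v₀ = 5.23 m/s, a = 1.7 m/s².
v = v₀ + at → t = (8 − 5.23) / 1.7 = 1.63 s
v² = v₀² + 2aΔx → Δx = (8² − 5.23²)/(2·1.7) = 10.8 m

Phase 4 (accelerating): v₀ = 8.00 m/s, a = 1.4 m/s².
v = v₀ + at → t = (10 − 8.00) / 1.4 = 1.43 s
v² = v₀² + 2aΔx → Δx = (10² − 8.00²)/(2·1.4) = 12.9 m
Total time = 6.63 + 1.00 + 1.63 + 1.43 = 10.7 s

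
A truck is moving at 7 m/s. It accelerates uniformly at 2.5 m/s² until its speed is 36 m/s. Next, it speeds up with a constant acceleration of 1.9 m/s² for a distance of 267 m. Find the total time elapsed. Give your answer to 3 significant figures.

Phase 1 (accelerating): v₀ = 7.00 m/s, a = 2.5 m/s².
v = v₀ + at → t = (36 − 7.00) / 2.5 = 11.6 s
v² = v₀² + 2aΔx → Δx = (36² − 7.00²)/(2·2.5) = 249 m

Phase 2 (accelerating): v₀ = 36.0 m/s, a = 1.9 m/s².
v² = v₀² + 2aΔx = 36.0² + 2·1.9·267 = 2310 → v = 48.1 m/s
t = (v − v₀)/a = (48.1 − 36.0)/1.9 = 6.35 s
Total time = 11.6 + 6.35 = 18.0 s

18.0 s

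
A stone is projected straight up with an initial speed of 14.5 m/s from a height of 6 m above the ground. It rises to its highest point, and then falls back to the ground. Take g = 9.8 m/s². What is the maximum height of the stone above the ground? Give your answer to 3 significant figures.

Phase 1 (rising): v₀ = 14.5 m/s, a = -9.8 m/s².
v = v₀ + at → t = (0 − 14.5) / -9.8 = 1.48 s
v² = v₀² + 2aΔx → Δx = (0² − 14.5²)/(2·-9.8) = 10.7 m
Maximum height = 6 + 10.7 = 16.7 m

16.7 m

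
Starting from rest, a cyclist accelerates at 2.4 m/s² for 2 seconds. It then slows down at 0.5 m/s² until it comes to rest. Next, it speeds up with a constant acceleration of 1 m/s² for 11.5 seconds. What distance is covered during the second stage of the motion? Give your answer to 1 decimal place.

Phase 1 (accelerating): v₀ = 0 m/s, a = 2.4 m/s².
v = v₀ + at = 0 + (2.4)(2) = 4.80 m/s
Δx = v₀t + ½at² = 0·2 + 0.5·2.4·2² = 4.80 m

Phase 2 (decelerating): v₀ = 4.80 m/s, a = -0.5 m/s².
v = v₀ + at → t = (0 − 4.80) / -0.5 = 9.60 s
v² = v₀² + 2aΔx → Δx = (0² − 4.80²)/(2·-0.5) = 23.0 m
Distance in phase 2 = 23.0 m

23.0 m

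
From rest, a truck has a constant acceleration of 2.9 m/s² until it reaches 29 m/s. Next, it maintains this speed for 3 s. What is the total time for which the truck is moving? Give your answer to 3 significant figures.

13.0 s

Phase 1 (accelerating): v₀ = 0 m/s, a = 2.9 m/s².
v = v₀ + at → t = (29 − 0) / 2.9 = 10.0 s
v² = v₀² + 2aΔx → Δx = (29² − 0²)/(2·2.9) = 145 m

Phase 2 (constant speed): v₀ = 29.0 m/s, a = 0 m/s².
v = v₀ + at = 29.0 + (0)(3) = 29.0 m/s
Δx = v₀t + ½at² = 29.0·3 + 0.5·0·3² = 87.0 m
Total time = 10.0 + 3.00 = 13.0 s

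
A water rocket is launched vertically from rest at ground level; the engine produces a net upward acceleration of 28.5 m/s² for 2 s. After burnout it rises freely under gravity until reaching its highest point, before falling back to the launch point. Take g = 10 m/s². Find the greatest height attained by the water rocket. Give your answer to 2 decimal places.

Phase 1 (powered ascent): v₀ = 0 m/s, a = 28.5 m/s².
v = v₀ + at = 0 + (28.5)(2) = 57.0 m/s
Δx = v₀t + ½at² = 0·2 + 0.5·28.5·2² = 57.0 m

Phase 2 (coasting upward): v₀ = 57.0 m/s, a = -10 m/s².
v = v₀ + at → t = (0 − 57.0) / -10 = 5.70 s
v² = v₀² + 2aΔx → Δx = (0² − 57.0²)/(2·-10) = 162 m
Maximum height = 57.0 + 162 = 219 m

219.45 m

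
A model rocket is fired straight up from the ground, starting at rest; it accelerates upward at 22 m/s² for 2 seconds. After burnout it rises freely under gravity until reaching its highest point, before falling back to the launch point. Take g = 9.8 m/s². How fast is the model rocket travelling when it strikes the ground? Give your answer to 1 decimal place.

Phase 1 (powered ascent): v₀ = 0 m/s, a = 22 m/s².
v = v₀ + at = 0 + (22)(2) = 44.0 m/s
Δx = v₀t + ½at² = 0·2 + 0.5·22·2² = 44.0 m

Phase 2 (coasting upward): v₀ = 44.0 m/s, a = -9.8 m/s².
v = v₀ + at → t = (0 − 44.0) / -9.8 = 4.49 s
v² = v₀² + 2aΔx → Δx = (0² − 44.0²)/(2·-9.8) = 98.8 m

Phase 3 (free fall): v₀ = 0 m/s, a = -9.8 m/s².
Falls 143 m from rest: t = √(2·143/9.8) = 5.40 s; v = g·t = 52.9 m/s.
Impact speed = 52.9 m/s

52.9 m/s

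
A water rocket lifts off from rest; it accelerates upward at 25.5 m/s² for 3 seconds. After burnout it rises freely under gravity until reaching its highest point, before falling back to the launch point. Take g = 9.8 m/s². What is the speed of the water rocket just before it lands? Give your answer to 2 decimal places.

Phase 1 (powered ascent): v₀ = 0 m/s, a = 25.5 m/s².
v = v₀ + at = 0 + (25.5)(3) = 76.5 m/s
Δx = v₀t + ½at² = 0·3 + 0.5·25.5·3² = 115 m

Phase 2 (coasting upward): v₀ = 76.5 m/s, a = -9.8 m/s².
v = v₀ + at → t = (0 − 76.5) / -9.8 = 7.81 s
v² = v₀² + 2aΔx → Δx = (0² − 76.5²)/(2·-9.8) = 299 m

Phase 3 (free fall): v₀ = 0 m/s, a = -9.8 m/s².
Falls 413 m from rest: t = √(2·413/9.8) = 9.18 s; v = g·t = 90.0 m/s.
Impact speed = 90.0 m/s

90.01 m/s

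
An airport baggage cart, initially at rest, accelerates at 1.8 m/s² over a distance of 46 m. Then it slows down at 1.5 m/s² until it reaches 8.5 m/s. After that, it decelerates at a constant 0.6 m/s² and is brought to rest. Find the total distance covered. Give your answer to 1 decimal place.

137.3 m

Phase 1 (accelerating): v₀ = 0 m/s, a = 1.8 m/s².
v² = v₀² + 2aΔx = 0² + 2·1.8·46 = 166 → v = 12.9 m/s
t = (v − v₀)/a = (12.9 − 0)/1.8 = 7.15 s

Phase 2 (decelerating): v₀ = 12.9 m/s, a = -1.5 m/s².
v = v₀ + at → t = (8.5 − 12.9) / -1.5 = 2.91 s
v² = v₀² + 2aΔx → Δx = (8.5² − 12.9²)/(2·-1.5) = 31.1 m

Phase 3 (decelerating): v₀ = 8.50 m/s, a = -0.6 m/s².
v = v₀ + at → t = (0 − 8.50) / -0.6 = 14.2 s
v² = v₀² + 2aΔx → Δx = (0² − 8.50²)/(2·-0.6) = 60.2 m
Total distance = 46.0 + 31.1 + 60.2 = 137 m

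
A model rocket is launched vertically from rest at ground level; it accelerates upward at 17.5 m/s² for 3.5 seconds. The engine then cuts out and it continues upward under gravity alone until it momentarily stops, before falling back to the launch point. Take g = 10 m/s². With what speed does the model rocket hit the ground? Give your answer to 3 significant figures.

76.8 m/s

Phase 1 (powered ascent): v₀ = 0 m/s, a = 17.5 m/s².
v = v₀ + at = 0 + (17.5)(3.5) = 61.2 m/s
Δx = v₀t + ½at² = 0·3.5 + 0.5·17.5·3.5² = 107 m

Phase 2 (coasting upward): v₀ = 61.2 m/s, a = -10 m/s².
v = v₀ + at → t = (0 − 61.2) / -10 = 6.12 s
v² = v₀² + 2aΔx → Δx = (0² − 61.2²)/(2·-10) = 188 m

Phase 3 (free fall): v₀ = 0 m/s, a = -10 m/s².
Falls 295 m from rest: t = √(2·295/10) = 7.68 s; v = g·t = 76.8 m/s.
Impact speed = 76.8 m/s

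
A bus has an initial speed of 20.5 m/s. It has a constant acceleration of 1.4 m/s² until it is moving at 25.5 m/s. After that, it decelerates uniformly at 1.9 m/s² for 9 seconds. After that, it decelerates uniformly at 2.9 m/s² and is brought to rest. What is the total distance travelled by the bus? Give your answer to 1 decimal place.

246.9 m

Phase 1 (accelerating): v₀ = 20.5 m/s, a = 1.4 m/s².
v = v₀ + at → t = (25.5 − 20.5) / 1.4 = 3.57 s
v² = v₀² + 2aΔx → Δx = (25.5² − 20.5²)/(2·1.4) = 82.1 m

Phase 2 (decelerating): v₀ = 25.5 m/s, a = -1.9 m/s².
v = v₀ + at = 25.5 + (-1.9)(9) = 8.40 m/s
Δx = v₀t + ½at² = 25.5·9 + 0.5·-1.9·9² = 153 m

Phase 3 (decelerating): v₀ = 8.40 m/s, a = -2.9 m/s².
v = v₀ + at → t = (0 − 8.40) / -2.9 = 2.90 s
v² = v₀² + 2aΔx → Δx = (0² − 8.40²)/(2·-2.9) = 12.2 m
Total distance = 82.1 + 153 + 12.2 = 247 m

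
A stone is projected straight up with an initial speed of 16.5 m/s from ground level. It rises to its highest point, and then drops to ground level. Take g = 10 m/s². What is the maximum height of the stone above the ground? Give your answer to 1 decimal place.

Phase 1 (rising): v₀ = 16.5 m/s, a = -10 m/s².
v = v₀ + at → t = (0 − 16.5) / -10 = 1.65 s
v² = v₀² + 2aΔx → Δx = (0² − 16.5²)/(2·-10) = 13.6 m
Maximum height = 13.6 m

13.6 m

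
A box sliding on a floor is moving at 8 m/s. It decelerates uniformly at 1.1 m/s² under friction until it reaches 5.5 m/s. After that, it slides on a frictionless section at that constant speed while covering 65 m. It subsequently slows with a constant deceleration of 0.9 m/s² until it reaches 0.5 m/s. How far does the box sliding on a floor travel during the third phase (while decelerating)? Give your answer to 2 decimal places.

16.67 m

Phase 1 (decelerating): v₀ = 8.00 m/s, a = -1.1 m/s².
v = v₀ + at → t = (5.5 − 8.00) / -1.1 = 2.27 s
v² = v₀² + 2aΔx → Δx = (5.5² − 8.00²)/(2·-1.1) = 15.3 m

Phase 2 (constant speed): v₀ = 5.50 m/s, a = 0 m/s².
Constant speed: t = d/v = 65/5.50 = 11.8 s

Phase 3 (decelerating): v₀ = 5.50 m/s, a = -0.9 m/s².
v = v₀ + at → t = (0.5 − 5.50) / -0.9 = 5.56 s
v² = v₀² + 2aΔx → Δx = (0.5² − 5.50²)/(2·-0.9) = 16.7 m
Distance in phase 3 = 16.7 m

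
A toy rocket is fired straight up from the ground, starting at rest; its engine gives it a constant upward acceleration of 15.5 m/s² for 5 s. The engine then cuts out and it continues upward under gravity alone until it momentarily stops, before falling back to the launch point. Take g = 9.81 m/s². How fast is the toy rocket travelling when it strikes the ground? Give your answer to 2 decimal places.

99.03 m/s

Phase 1 (powered ascent): v₀ = 0 m/s, a = 15.5 m/s².
v = v₀ + at = 0 + (15.5)(5) = 77.5 m/s
Δx = v₀t + ½at² = 0·5 + 0.5·15.5·5² = 194 m

Phase 2 (coasting upward): v₀ = 77.5 m/s, a = -9.81 m/s².
v = v₀ + at → t = (0 − 77.5) / -9.81 = 7.90 s
v² = v₀² + 2aΔx → Δx = (0² − 77.5²)/(2·-9.81) = 306 m

Phase 3 (free fall): v₀ = 0 m/s, a = -9.81 m/s².
Falls 500 m from rest: t = √(2·500/9.81) = 10.1 s; v = g·t = 99.0 m/s.
Impact speed = 99.0 m/s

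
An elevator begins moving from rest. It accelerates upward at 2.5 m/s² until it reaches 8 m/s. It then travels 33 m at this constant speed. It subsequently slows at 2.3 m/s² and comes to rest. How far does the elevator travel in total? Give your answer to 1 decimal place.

Phase 1 (accelerating): v₀ = 0 m/s, a = 2.5 m/s².
v = v₀ + at → t = (8 − 0) / 2.5 = 3.20 s
v² = v₀² + 2aΔx → Δx = (8² − 0²)/(2·2.5) = 12.8 m

Phase 2 (constant speed): v₀ = 8.00 m/s, a = 0 m/s².
Constant speed: t = d/v = 33/8.00 = 4.12 s

Phase 3 (decelerating): v₀ = 8.00 m/s, a = -2.3 m/s².
v = v₀ + at → t = (0 − 8.00) / -2.3 = 3.48 s
v² = v₀² + 2aΔx → Δx = (0² − 8.00²)/(2·-2.3) = 13.9 m
Total distance = 12.8 + 33.0 + 13.9 = 59.7 m

59.7 m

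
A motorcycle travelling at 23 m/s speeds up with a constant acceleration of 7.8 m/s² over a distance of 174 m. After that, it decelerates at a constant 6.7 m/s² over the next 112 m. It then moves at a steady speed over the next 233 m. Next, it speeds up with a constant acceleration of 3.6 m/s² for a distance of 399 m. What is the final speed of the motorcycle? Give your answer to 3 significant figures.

Phase 1 (accelerating): v₀ = 23.0 m/s, a = 7.8 m/s².
v² = v₀² + 2aΔx = 23.0² + 2·7.8·174 = 3240 → v = 57.0 m/s
t = (v − v₀)/a = (57.0 − 23.0)/7.8 = 4.35 s

Phase 2 (decelerating): v₀ = 57.0 m/s, a = -6.7 m/s².
v² = v₀² + 2aΔx = 57.0² + 2·-6.7·112 = 1740 → v = 41.7 m/s
t = (v − v₀)/a = (41.7 − 57.0)/-6.7 = 2.27 s

Phase 3 (constant speed): v₀ = 41.7 m/s, a = 0 m/s².
Constant speed: t = d/v = 233/41.7 = 5.58 s

Phase 4 (accelerating): v₀ = 41.7 m/s, a = 3.6 m/s².
v² = v₀² + 2aΔx = 41.7² + 2·3.6·399 = 4620 → v = 67.9 m/s
t = (v − v₀)/a = (67.9 − 41.7)/3.6 = 7.28 s
Final speed = 67.9 m/s

67.9 m/s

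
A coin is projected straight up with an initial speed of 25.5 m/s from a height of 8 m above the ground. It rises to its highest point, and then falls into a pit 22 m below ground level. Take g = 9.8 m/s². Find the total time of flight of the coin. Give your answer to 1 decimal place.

Phase 1 (rising): v₀ = 25.5 m/s, a = -9.8 m/s².
v = v₀ + at → t = (0 − 25.5) / -9.8 = 2.60 s
v² = v₀² + 2aΔx → Δx = (0² − 25.5²)/(2·-9.8) = 33.2 m

Phase 2 (falling): v₀ = 0 m/s, a = -9.8 m/s².
Falls 63.2 m from rest: t = √(2·63.2/9.8) = 3.59 s; v = g·t = 35.2 m/s.
Total time = 2.60 + 3.59 = 6.19 s

6.2 s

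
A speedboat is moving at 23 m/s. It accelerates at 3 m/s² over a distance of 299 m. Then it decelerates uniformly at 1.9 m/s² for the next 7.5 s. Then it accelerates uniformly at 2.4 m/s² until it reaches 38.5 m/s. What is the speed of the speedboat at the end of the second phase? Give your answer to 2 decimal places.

33.95 m/s

Phase 1 (accelerating): v₀ = 23.0 m/s, a = 3 m/s².
v² = v₀² + 2aΔx = 23.0² + 2·3·299 = 2320 → v = 48.2 m/s
t = (v − v₀)/a = (48.2 − 23.0)/3 = 8.40 s

Phase 2 (decelerating): v₀ = 48.2 m/s, a = -1.9 m/s².
v = v₀ + at = 48.2 + (-1.9)(7.5) = 33.9 m/s
Δx = v₀t + ½at² = 48.2·7.5 + 0.5·-1.9·7.5² = 308 m
Speed at end of phase 2 = 33.9 m/s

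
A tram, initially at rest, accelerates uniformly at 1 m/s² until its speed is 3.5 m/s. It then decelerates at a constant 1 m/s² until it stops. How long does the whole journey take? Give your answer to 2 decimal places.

Phase 1 (accelerating): v₀ = 0 m/s, a = 1 m/s².
v = v₀ + at → t = (3.5 − 0) / 1 = 3.50 s
v² = v₀² + 2aΔx → Δx = (3.5² − 0²)/(2·1) = 6.12 m

Phase 2 (decelerating): v₀ = 3.50 m/s, a = -1 m/s².
v = v₀ + at → t = (0 − 3.50) / -1 = 3.50 s
v² = v₀² + 2aΔx → Δx = (0² − 3.50²)/(2·-1) = 6.12 m
Total time = 3.50 + 3.50 = 7.00 s

7.00 s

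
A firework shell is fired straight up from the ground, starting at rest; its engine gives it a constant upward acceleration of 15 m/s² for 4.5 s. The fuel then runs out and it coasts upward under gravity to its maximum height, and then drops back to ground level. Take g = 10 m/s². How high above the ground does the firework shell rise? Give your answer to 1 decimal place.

Phase 1 (powered ascent): v₀ = 0 m/s, a = 15 m/s².
v = v₀ + at = 0 + (15)(4.5) = 67.5 m/s
Δx = v₀t + ½at² = 0·4.5 + 0.5·15·4.5² = 152 m

Phase 2 (coasting upward): v₀ = 67.5 m/s, a = -10 m/s².
v = v₀ + at → t = (0 − 67.5) / -10 = 6.75 s
v² = v₀² + 2aΔx → Δx = (0² − 67.5²)/(2·-10) = 228 m
Maximum height = 152 + 228 = 380 m

379.7 m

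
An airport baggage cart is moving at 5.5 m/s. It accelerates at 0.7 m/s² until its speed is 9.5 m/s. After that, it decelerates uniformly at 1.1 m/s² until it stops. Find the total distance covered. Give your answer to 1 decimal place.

Phase 1 (accelerating): v₀ = 5.50 m/s, a = 0.7 m/s².
v = v₀ + at → t = (9.5 − 5.50) / 0.7 = 5.71 s
v² = v₀² + 2aΔx → Δx = (9.5² − 5.50²)/(2·0.7) = 42.9 m

Phase 2 (decelerating): v₀ = 9.50 m/s, a = -1.1 m/s².
v = v₀ + at → t = (0 − 9.50) / -1.1 = 8.64 s
v² = v₀² + 2aΔx → Δx = (0² − 9.50²)/(2·-1.1) = 41.0 m
Total distance = 42.9 + 41.0 = 83.9 m

83.9 m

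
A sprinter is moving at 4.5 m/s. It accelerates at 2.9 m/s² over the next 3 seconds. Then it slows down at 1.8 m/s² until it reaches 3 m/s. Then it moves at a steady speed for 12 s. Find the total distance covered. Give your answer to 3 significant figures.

Phase 1 (accelerating): v₀ = 4.50 m/s, a = 2.9 m/s².
v = v₀ + at = 4.50 + (2.9)(3) = 13.2 m/s
Δx = v₀t + ½at² = 4.50·3 + 0.5·2.9·3² = 26.5 m

Phase 2 (decelerating): v₀ = 13.2 m/s, a = -1.8 m/s².
v = v₀ + at → t = (3 − 13.2) / -1.8 = 5.67 s
v² = v₀² + 2aΔx → Δx = (3² − 13.2²)/(2·-1.8) = 45.9 m

Phase 3 (constant speed): v₀ = 3.00 m/s, a = 0 m/s².
v = v₀ + at = 3.00 + (0)(12) = 3.00 m/s
Δx = v₀t + ½at² = 3.00·12 + 0.5·0·12² = 36.0 m
Total distance = 26.5 + 45.9 + 36.0 = 108 m

108 m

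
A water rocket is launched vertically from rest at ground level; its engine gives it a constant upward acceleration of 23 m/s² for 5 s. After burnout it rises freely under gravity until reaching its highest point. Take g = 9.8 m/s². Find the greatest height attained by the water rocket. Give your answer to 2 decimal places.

Phase 1 (powered ascent): v₀ = 0 m/s, a = 23 m/s².
v = v₀ + at = 0 + (23)(5) = 115 m/s
Δx = v₀t + ½at² = 0·5 + 0.5·23·5² = 288 m

Phase 2 (coasting upward): v₀ = 115 m/s, a = -9.8 m/s².
v = v₀ + at → t = (0 − 115) / -9.8 = 11.7 s
v² = v₀² + 2aΔx → Δx = (0² − 115²)/(2·-9.8) = 675 m
Maximum height = 288 + 675 = 962 m

962.24 m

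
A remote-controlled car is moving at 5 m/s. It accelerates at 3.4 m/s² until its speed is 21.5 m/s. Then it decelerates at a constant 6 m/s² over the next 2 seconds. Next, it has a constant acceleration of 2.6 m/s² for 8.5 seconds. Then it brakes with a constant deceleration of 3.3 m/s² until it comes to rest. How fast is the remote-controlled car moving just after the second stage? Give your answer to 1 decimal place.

Phase 1 (accelerating): v₀ = 5.00 m/s, a = 3.4 m/s².
v = v₀ + at → t = (21.5 − 5.00) / 3.4 = 4.85 s
v² = v₀² + 2aΔx → Δx = (21.5² − 5.00²)/(2·3.4) = 64.3 m

Phase 2 (decelerating): v₀ = 21.5 m/s, a = -6 m/s².
v = v₀ + at = 21.5 + (-6)(2) = 9.50 m/s
Δx = v₀t + ½at² = 21.5·2 + 0.5·-6·2² = 31.0 m
Speed at end of phase 2 = 9.50 m/s

9.5 m/s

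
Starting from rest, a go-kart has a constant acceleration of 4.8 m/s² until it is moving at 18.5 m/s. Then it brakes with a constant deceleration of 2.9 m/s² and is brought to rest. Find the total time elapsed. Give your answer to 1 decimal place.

Phase 1 (accelerating): v₀ = 0 m/s, a = 4.8 m/s².
v = v₀ + at → t = (18.5 − 0) / 4.8 = 3.85 s
v² = v₀² + 2aΔx → Δx = (18.5² − 0²)/(2·4.8) = 35.7 m

Phase 2 (decelerating): v₀ = 18.5 m/s, a = -2.9 m/s².
v = v₀ + at → t = (0 − 18.5) / -2.9 = 6.38 s
v² = v₀² + 2aΔx → Δx = (0² − 18.5²)/(2·-2.9) = 59.0 m
Total time = 3.85 + 6.38 = 10.2 s

10.2 s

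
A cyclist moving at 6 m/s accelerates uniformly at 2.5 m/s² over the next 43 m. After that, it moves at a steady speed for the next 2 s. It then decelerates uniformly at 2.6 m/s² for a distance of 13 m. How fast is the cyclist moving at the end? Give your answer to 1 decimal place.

13.5 m/s

Phase 1 (accelerating): v₀ = 6.00 m/s, a = 2.5 m/s².
v² = v₀² + 2aΔx = 6.00² + 2·2.5·43 = 251 → v = 15.8 m/s
t = (v − v₀)/a = (15.8 − 6.00)/2.5 = 3.94 s

Phase 2 (constant speed): v₀ = 15.8 m/s, a = 0 m/s².
v = v₀ + at = 15.8 + (0)(2) = 15.8 m/s
Δx = v₀t + ½at² = 15.8·2 + 0.5·0·2² = 31.7 m

Phase 3 (decelerating): v₀ = 15.8 m/s, a = -2.6 m/s².
v² = v₀² + 2aΔx = 15.8² + 2·-2.6·13 = 183 → v = 13.5 m/s
t = (v − v₀)/a = (13.5 − 15.8)/-2.6 = 0.885 s
Final speed = 13.5 m/s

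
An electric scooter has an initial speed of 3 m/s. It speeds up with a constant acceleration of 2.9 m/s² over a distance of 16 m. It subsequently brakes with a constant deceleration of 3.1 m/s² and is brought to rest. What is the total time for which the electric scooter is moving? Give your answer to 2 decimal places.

Phase 1 (accelerating): v₀ = 3.00 m/s, a = 2.9 m/s².
v² = v₀² + 2aΔx = 3.00² + 2·2.9·16 = 102 → v = 10.1 m/s
t = (v − v₀)/a = (10.1 − 3.00)/2.9 = 2.44 s

Phase 2 (decelerating): v₀ = 10.1 m/s, a = -3.1 m/s².
v = v₀ + at → t = (0 − 10.1) / -3.1 = 3.25 s
v² = v₀² + 2aΔx → Δx = (0² − 10.1²)/(2·-3.1) = 16.4 m
Total time = 2.44 + 3.25 = 5.70 s

5.70 s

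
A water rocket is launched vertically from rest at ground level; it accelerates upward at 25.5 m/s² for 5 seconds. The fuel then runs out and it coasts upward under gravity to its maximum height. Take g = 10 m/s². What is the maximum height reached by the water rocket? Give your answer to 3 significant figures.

1130 m

Phase 1 (powered ascent): v₀ = 0 m/s, a = 25.5 m/s².
v = v₀ + at = 0 + (25.5)(5) = 128 m/s
Δx = v₀t + ½at² = 0·5 + 0.5·25.5·5² = 319 m

Phase 2 (coasting upward): v₀ = 128 m/s, a = -10 m/s².
v = v₀ + at → t = (0 − 128) / -10 = 12.8 s
v² = v₀² + 2aΔx → Δx = (0² − 128²)/(2·-10) = 813 m
Maximum height = 319 + 813 = 1130 m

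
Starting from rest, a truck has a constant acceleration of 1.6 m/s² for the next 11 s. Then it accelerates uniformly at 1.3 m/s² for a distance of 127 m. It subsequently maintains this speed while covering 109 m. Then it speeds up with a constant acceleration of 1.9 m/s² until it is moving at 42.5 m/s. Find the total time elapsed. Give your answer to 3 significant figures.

30.3 s

Phase 1 (accelerating): v₀ = 0 m/s, a = 1.6 m/s².
v = v₀ + at = 0 + (1.6)(11) = 17.6 m/s
Δx = v₀t + ½at² = 0·11 + 0.5·1.6·11² = 96.8 m

Phase 2 (accelerating): v₀ = 17.6 m/s, a = 1.3 m/s².
v² = v₀² + 2aΔx = 17.6² + 2·1.3·127 = 640 → v = 25.3 m/s
t = (v − v₀)/a = (25.3 − 17.6)/1.3 = 5.92 s

Phase 3 (constant speed): v₀ = 25.3 m/s, a = 0 m/s².
Constant speed: t = d/v = 109/25.3 = 4.31 s

Phase 4 (accelerating): v₀ = 25.3 m/s, a = 1.9 m/s².
v = v₀ + at → t = (42.5 − 25.3) / 1.9 = 9.05 s
v² = v₀² + 2aΔx → Δx = (42.5² − 25.3²)/(2·1.9) = 307 m
Total time = 11.0 + 5.92 + 4.31 + 9.05 = 30.3 s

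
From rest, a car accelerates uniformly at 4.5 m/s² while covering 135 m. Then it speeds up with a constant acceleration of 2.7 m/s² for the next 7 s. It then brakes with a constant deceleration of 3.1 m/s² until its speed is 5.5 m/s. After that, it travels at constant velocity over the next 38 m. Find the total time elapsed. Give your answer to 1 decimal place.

37.2 s

Phase 1 (accelerating): v₀ = 0 m/s, a = 4.5 m/s².
v² = v₀² + 2aΔx = 0² + 2·4.5·135 = 1220 → v = 34.9 m/s
t = (v − v₀)/a = (34.9 − 0)/4.5 = 7.75 s

Phase 2 (accelerating): v₀ = 34.9 m/s, a = 2.7 m/s².
v = v₀ + at = 34.9 + (2.7)(7) = 53.8 m/s
Δx = v₀t + ½at² = 34.9·7 + 0.5·2.7·7² = 310 m

Phase 3 (decelerating): v₀ = 53.8 m/s, a = -3.1 m/s².
v = v₀ + at → t = (5.5 − 53.8) / -3.1 = 15.6 s
v² = v₀² + 2aΔx → Δx = (5.5² − 53.8²)/(2·-3.1) = 461 m

Phase 4 (constant speed): v₀ = 5.50 m/s, a = 0 m/s².
Constant speed: t = d/v = 38/5.50 = 6.91 s
Total time = 7.75 + 7.00 + 15.6 + 6.91 = 37.2 s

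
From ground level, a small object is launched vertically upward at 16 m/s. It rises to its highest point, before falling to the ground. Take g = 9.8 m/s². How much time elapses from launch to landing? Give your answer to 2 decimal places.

3.27 s

Phase 1 (rising): v₀ = 16.0 m/s, a = -9.8 m/s².
v = v₀ + at → t = (0 − 16.0) / -9.8 = 1.63 s
v² = v₀² + 2aΔx → Δx = (0² − 16.0²)/(2·-9.8) = 13.1 m

Phase 2 (falling): v₀ = 0 m/s, a = -9.8 m/s².
Falls 13.1 m from rest: t = √(2·13.1/9.8) = 1.63 s; v = g·t = 16.0 m/s.
Total time = 1.63 + 1.63 = 3.27 s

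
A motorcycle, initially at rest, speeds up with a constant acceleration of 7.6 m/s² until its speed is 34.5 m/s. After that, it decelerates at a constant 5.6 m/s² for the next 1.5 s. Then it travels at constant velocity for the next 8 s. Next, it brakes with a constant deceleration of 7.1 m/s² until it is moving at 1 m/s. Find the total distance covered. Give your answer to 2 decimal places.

380.46 m

Phase 1 (accelerating): v₀ = 0 m/s, a = 7.6 m/s².
v = v₀ + at → t = (34.5 − 0) / 7.6 = 4.54 s
v² = v₀² + 2aΔx → Δx = (34.5² − 0²)/(2·7.6) = 78.3 m

Phase 2 (decelerating): v₀ = 34.5 m/s, a = -5.6 m/s².
v = v₀ + at = 34.5 + (-5.6)(1.5) = 26.1 m/s
Δx = v₀t + ½at² = 34.5·1.5 + 0.5·-5.6·1.5² = 45.5 m

Phase 3 (constant speed): v₀ = 26.1 m/s, a = 0 m/s².
v = v₀ + at = 26.1 + (0)(8) = 26.1 m/s
Δx = v₀t + ½at² = 26.1·8 + 0.5·0·8² = 209 m

Phase 4 (decelerating): v₀ = 26.1 m/s, a = -7.1 m/s².
v = v₀ + at → t = (1 − 26.1) / -7.1 = 3.54 s
v² = v₀² + 2aΔx → Δx = (1² − 26.1²)/(2·-7.1) = 47.9 m
Total distance = 78.3 + 45.5 + 209 + 47.9 = 380 m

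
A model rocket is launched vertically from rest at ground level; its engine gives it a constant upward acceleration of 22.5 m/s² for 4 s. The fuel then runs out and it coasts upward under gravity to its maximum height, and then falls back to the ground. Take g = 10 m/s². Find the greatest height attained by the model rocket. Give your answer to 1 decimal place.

585.0 m

Phase 1 (powered ascent): v₀ = 0 m/s, a = 22.5 m/s².
v = v₀ + at = 0 + (22.5)(4) = 90.0 m/s
Δx = v₀t + ½at² = 0·4 + 0.5·22.5·4² = 180 m

Phase 2 (coasting upward): v₀ = 90.0 m/s, a = -10 m/s².
v = v₀ + at → t = (0 − 90.0) / -10 = 9.00 s
v² = v₀² + 2aΔx → Δx = (0² − 90.0²)/(2·-10) = 405 m
Maximum height = 180 + 405 = 585 m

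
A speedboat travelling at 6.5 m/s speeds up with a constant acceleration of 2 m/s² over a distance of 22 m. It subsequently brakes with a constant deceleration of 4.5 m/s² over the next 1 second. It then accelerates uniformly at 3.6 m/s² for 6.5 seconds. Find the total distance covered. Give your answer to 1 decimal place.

Phase 1 (accelerating): v₀ = 6.50 m/s, a = 2 m/s².
v² = v₀² + 2aΔx = 6.50² + 2·2·22 = 130 → v = 11.4 m/s
t = (v − v₀)/a = (11.4 − 6.50)/2 = 2.46 s

Phase 2 (decelerating): v₀ = 11.4 m/s, a = -4.5 m/s².
v = v₀ + at = 11.4 + (-4.5)(1) = 6.91 m/s
Δx = v₀t + ½at² = 11.4·1 + 0.5·-4.5·1² = 9.16 m

Phase 3 (accelerating): v₀ = 6.91 m/s, a = 3.6 m/s².
v = v₀ + at = 6.91 + (3.6)(6.5) = 30.3 m/s
Δx = v₀t + ½at² = 6.91·6.5 + 0.5·3.6·6.5² = 121 m
Total distance = 22.0 + 9.16 + 121 = 152 m

152.1 m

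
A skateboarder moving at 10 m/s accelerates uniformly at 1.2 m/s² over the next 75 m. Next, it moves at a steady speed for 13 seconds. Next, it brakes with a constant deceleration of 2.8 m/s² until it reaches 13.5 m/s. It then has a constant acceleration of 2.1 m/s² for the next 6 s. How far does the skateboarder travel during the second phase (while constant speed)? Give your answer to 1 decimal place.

217.5 m

Phase 1 (accelerating): v₀ = 10.0 m/s, a = 1.2 m/s².
v² = v₀² + 2aΔx = 10.0² + 2·1.2·75 = 280 → v = 16.7 m/s
t = (v − v₀)/a = (16.7 − 10.0)/1.2 = 5.61 s

Phase 2 (constant speed): v₀ = 16.7 m/s, a = 0 m/s².
v = v₀ + at = 16.7 + (0)(13) = 16.7 m/s
Δx = v₀t + ½at² = 16.7·13 + 0.5·0·13² = 218 m
Distance in phase 2 = 218 m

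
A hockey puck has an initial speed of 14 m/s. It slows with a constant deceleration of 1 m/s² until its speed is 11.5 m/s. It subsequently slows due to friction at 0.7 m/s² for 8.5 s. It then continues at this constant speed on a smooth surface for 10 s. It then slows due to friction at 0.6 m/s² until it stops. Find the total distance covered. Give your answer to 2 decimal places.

Phase 1 (decelerating): v₀ = 14.0 m/s, a = -1 m/s².
v = v₀ + at → t = (11.5 − 14.0) / -1 = 2.50 s
v² = v₀² + 2aΔx → Δx = (11.5² − 14.0²)/(2·-1) = 31.9 m

Phase 2 (decelerating): v₀ = 11.5 m/s, a = -0.7 m/s².
v = v₀ + at = 11.5 + (-0.7)(8.5) = 5.55 m/s
Δx = v₀t + ½at² = 11.5·8.5 + 0.5·-0.7·8.5² = 72.5 m

Phase 3 (constant speed): v₀ = 5.55 m/s, a = 0 m/s².
v = v₀ + at = 5.55 + (0)(10) = 5.55 m/s
Δx = v₀t + ½at² = 5.55·10 + 0.5·0·10² = 55.5 m

Phase 4 (decelerating): v₀ = 5.55 m/s, a = -0.6 m/s².
v = v₀ + at → t = (0 − 5.55) / -0.6 = 9.25 s
v² = v₀² + 2aΔx → Δx = (0² − 5.55²)/(2·-0.6) = 25.7 m
Total distance = 31.9 + 72.5 + 55.5 + 25.7 = 186 m

185.51 m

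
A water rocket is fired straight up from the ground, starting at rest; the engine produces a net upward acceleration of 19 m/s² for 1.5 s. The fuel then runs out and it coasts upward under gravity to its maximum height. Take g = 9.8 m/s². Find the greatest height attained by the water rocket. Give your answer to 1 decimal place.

Phase 1 (powered ascent): v₀ = 0 m/s, a = 19 m/s².
v = v₀ + at = 0 + (19)(1.5) = 28.5 m/s
Δx = v₀t + ½at² = 0·1.5 + 0.5·19·1.5² = 21.4 m

Phase 2 (coasting upward): v₀ = 28.5 m/s, a = -9.8 m/s².
v = v₀ + at → t = (0 − 28.5) / -9.8 = 2.91 s
v² = v₀² + 2aΔx → Δx = (0² − 28.5²)/(2·-9.8) = 41.4 m
Maximum height = 21.4 + 41.4 = 62.8 m

62.8 m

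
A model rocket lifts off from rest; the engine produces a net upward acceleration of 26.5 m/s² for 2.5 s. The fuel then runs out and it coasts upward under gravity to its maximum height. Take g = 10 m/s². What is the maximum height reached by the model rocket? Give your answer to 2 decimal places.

Phase 1 (powered ascent): v₀ = 0 m/s, a = 26.5 m/s².
v = v₀ + at = 0 + (26.5)(2.5) = 66.2 m/s
Δx = v₀t + ½at² = 0·2.5 + 0.5·26.5·2.5² = 82.8 m

Phase 2 (coasting upward): v₀ = 66.2 m/s, a = -10 m/s².
v = v₀ + at → t = (0 − 66.2) / -10 = 6.62 s
v² = v₀² + 2aΔx → Δx = (0² − 66.2²)/(2·-10) = 219 m
Maximum height = 82.8 + 219 = 302 m

302.27 m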